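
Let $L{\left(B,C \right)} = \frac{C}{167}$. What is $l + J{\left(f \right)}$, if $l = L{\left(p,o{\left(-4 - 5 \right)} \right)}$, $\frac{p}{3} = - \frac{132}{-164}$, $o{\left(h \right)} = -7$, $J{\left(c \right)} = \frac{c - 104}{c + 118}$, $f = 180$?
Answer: $\frac{5303}{24883} \approx 0.21312$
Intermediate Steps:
$J{\left(c \right)} = \frac{-104 + c}{118 + c}$
$p = \frac{99}{41}$ ($p = 3 \left(- \frac{132}{-164}\right) = 3 \left(\left(-132\right) \left(- \frac{1}{164}\right)\right) = 3 \cdot \frac{33}{41} = \frac{99}{41} \approx 2.4146$)
$L{\left(B,C \right)} = \frac{C}{167}$ ($L{\left(B,C \right)} = C \frac{1}{167} = \frac{C}{167}$)
$l = - \frac{7}{167}$ ($l = \frac{1}{167} \left(-7\right) = - \frac{7}{167} \approx -0.041916$)
$l + J{\left(f \right)} = - \frac{7}{167} + \frac{-104 + 180}{118 + 180} = - \frac{7}{167} + \frac{1}{298} \cdot 76 = - \frac{7}{167} + \frac{38}{149} = \frac{5303}{24883}$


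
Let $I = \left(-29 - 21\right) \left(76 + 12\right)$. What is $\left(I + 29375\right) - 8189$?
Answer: $16786$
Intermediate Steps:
$I = -4400$ ($I = \left(-50\right) 88 = -4400$)
$\left(I + 29375\right) - 8189 = \left(-4400 + 29375\right) - 8189 = 24975 - 8189 = 16786$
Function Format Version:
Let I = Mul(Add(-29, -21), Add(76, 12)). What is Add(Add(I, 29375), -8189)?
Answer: 16786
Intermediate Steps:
I = -4400 (I = Mul(-50, 88) = -4400)
Add(Add(I, 29375), -8189) = Add(Add(-4400, 29375), -8189) = Add(24975, -8189) = 16786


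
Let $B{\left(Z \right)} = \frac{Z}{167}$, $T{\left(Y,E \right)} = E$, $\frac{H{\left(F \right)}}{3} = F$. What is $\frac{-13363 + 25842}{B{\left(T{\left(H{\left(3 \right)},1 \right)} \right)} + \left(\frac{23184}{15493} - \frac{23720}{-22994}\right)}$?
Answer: $\frac{371207128902853}{75377125497} \approx 4924.7$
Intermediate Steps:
$H{\left(F \right)} = 3 F$
$B{\left(Z \right)} = \frac{Z}{167}$ ($B{\left(Z \right)} = Z \frac{1}{167} = \frac{Z}{167}$)
$\frac{-13363 + 25842}{B{\left(T{\left(H{\left(3 \right)},1 \right)} \right)} + \left(\frac{23184}{15493} - \frac{23720}{-22994}\right)} = \frac{-13363 + 25842}{\frac{1}{167} \cdot 1 + \left(\frac{23184}{15493} - \frac{23720}{-22994}\right)} = \frac{12479}{\frac{1}{167} + \left(23184 \cdot \frac{1}{15493} - - \frac{11860}{11497}\right)} = \frac{12479}{\frac{1}{167} + \left(\frac{23184}{15493} + \frac{11860}{11497}\right)} = \frac{12479}{\frac{1}{167} + \frac{450293428}{178123021}} = \frac{12479}{\frac{75377125497}{29746544507}} = 12479 \cdot \frac{29746544507}{75377125497} = \frac{371207128902853}{75377125497}$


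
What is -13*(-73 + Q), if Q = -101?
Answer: 2262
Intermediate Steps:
-13*(-73 + Q) = -13*(-73 - 101) = -13*(-174) = 2262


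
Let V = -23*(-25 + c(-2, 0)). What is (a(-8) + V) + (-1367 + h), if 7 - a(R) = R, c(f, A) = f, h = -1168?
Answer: -1899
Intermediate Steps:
a(R) = 7 - R
V = 621 (V = -23*(-25 - 2) = -23*(-27) = 621)
(a(-8) + V) + (-1367 + h) = ((7 - 1*(-8)) + 621) + (-1367 - 1168) = ((7 + 8) + 621) - 2535 = (15 + 621) - 2535 = 636 - 2535 = -1899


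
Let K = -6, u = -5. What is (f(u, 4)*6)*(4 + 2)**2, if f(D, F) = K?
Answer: -1296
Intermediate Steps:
f(D, F) = -6
(f(u, 4)*6)*(4 + 2)**2 = (-6*6)*(4 + 2)**2 = -36*6**2 = -36*36 = -1296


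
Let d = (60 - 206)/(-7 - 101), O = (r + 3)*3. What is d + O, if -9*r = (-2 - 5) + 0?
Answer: 685/54 ≈ 12.685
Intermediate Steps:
r = 7/9 (r = -((-2 - 5) + 0)/9 = -(-7 + 0)/9 = -⅑*(-7) = 7/9 ≈ 0.77778)
O = 34/3 (O = (7/9 + 3)*3 = (34/9)*3 = 34/3 ≈ 11.333)
d = 73/54 (d = -146/(-108) = -146*(-1/108) = 73/54 ≈ 1.3519)
d + O = 73/54 + 34/3 = 685/54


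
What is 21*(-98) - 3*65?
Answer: -2253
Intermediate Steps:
21*(-98) - 3*65 = -2058 - 195 = -2253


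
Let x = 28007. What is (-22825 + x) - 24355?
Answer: -19173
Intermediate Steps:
(-22825 + x) - 24355 = (-22825 + 28007) - 24355 = 5182 - 24355 = -19173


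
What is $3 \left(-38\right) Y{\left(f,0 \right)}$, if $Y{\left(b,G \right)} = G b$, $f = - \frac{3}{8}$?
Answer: $0$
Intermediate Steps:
$f = - \frac{3}{8}$ ($f = \left(-3\right) \frac{1}{8} = - \frac{3}{8} \approx -0.375$)
$3 \left(-38\right) Y{\left(f,0 \right)} = 3 \left(-38\right) 0 \left(- \frac{3}{8}\right) = \left(-114\right) 0 = 0$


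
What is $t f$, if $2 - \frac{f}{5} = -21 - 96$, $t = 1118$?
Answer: $665210$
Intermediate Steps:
$f = 595$ ($f = 10 - 5 \left(-21 - 96\right) = 10 - -585 = 10 + 585 = 595$)
$t f = 1118 \cdot 595 = 665210$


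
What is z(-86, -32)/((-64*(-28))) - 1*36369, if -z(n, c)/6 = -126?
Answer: -2327589/64 ≈ -36369.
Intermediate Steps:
z(n, c) = 756 (z(n, c) = -6*(-126) = 756)
z(-86, -32)/((-64*(-28))) - 1*36369 = 756/((-64*(-28))) - 1*36369 = 756/((-8*8*(-28))) - 36369 = 756/((-64*(-28))) - 36369 = 756/1792 - 36369 = 756*(1/1792) - 36369 = 27/64 - 36369 = -2327589/64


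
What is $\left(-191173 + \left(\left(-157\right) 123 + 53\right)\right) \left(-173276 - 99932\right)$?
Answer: $57491432648$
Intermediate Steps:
$\left(-191173 + \left(\left(-157\right) 123 + 53\right)\right) \left(-173276 - 99932\right) = \left(-191173 + \left(-19311 + 53\right)\right) \left(-173276 - 99932\right) = \left(-191173 - 19258\right) \left(-273208\right) = \left(-210431\right) \left(-273208\right) = 57491432648$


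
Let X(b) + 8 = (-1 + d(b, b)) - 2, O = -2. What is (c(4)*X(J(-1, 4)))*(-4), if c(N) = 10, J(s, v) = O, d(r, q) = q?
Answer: 520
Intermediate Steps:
J(s, v) = -2
X(b) = -11 + b (X(b) = -8 + ((-1 + b) - 2) = -8 + (-3 + b) = -11 + b)
(c(4)*X(J(-1, 4)))*(-4) = (10*(-11 - 2))*(-4) = (10*(-13))*(-4) = -130*(-4) = 520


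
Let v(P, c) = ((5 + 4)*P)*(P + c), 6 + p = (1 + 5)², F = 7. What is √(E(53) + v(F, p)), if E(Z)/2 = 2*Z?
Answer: √2543 ≈ 50.428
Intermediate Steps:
p = 30 (p = -6 + (1 + 5)² = -6 + 6² = -6 + 36 = 30)
E(Z) = 4*Z (E(Z) = 2*(2*Z) = 4*Z)
v(P, c) = 9*P*(P + c) (v(P, c) = (9*P)*(P + c) = 9*P*(P + c))
√(E(53) + v(F, p)) = √(4*53 + 9*7*(7 + 30)) = √(212 + 9*7*37) = √(212 + 2331) = √2543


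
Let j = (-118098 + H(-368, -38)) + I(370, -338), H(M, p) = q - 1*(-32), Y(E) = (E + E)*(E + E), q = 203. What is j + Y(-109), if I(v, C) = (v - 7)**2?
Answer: 61430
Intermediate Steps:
I(v, C) = (-7 + v)**2
Y(E) = 4*E**2 (Y(E) = (2*E)*(2*E) = 4*E**2)
H(M, p) = 235 (H(M, p) = 203 - 1*(-32) = 203 + 32 = 235)
j = 13906 (j = (-118098 + 235) + (-7 + 370)**2 = -117863 + 363**2 = -117863 + 131769 = 13906)
j + Y(-109) = 13906 + 4*(-109)**2 = 13906 + 4*11881 = 13906 + 47524 = 61430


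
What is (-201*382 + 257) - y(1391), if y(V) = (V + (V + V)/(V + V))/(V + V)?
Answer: -106446971/1391 ≈ -76526.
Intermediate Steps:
y(V) = (1 + V)/(2*V) (y(V) = (V + (2*V)/((2*V)))/((2*V)) = (V + (2*V)*(1/(2*V)))*(1/(2*V)) = (V + 1)*(1/(2*V)) = (1 + V)*(1/(2*V)) = (1 + V)/(2*V))
(-201*382 + 257) - y(1391) = (-201*382 + 257) - (1 + 1391)/(2*1391) = (-76782 + 257) - 1392/(2*1391) = -76525 - 1*696/1391 = -76525 - 696/1391 = -106446971/1391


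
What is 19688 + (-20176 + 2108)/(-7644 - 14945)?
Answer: 444750300/22589 ≈ 19689.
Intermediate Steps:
19688 + (-20176 + 2108)/(-7644 - 14945) = 19688 - 18068/(-22589) = 19688 - 18068*(-1/22589) = 19688 + 18068/22589 = 444750300/22589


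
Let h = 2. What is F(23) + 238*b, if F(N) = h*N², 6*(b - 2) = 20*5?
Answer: 16502/3 ≈ 5500.7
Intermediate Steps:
b = 56/3 (b = 2 + (20*5)/6 = 2 + (⅙)*100 = 2 + 50/3 = 56/3 ≈ 18.667)
F(N) = 2*N²
F(23) + 238*b = 2*23² + 238*(56/3) = 2*529 + 13328/3 = 1058 + 13328/3 = 16502/3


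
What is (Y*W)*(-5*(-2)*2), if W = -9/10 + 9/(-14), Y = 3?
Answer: -648/7 ≈ -92.571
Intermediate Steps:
W = -54/35 (W = -9*⅒ + 9*(-1/14) = -9/10 - 9/14 = -54/35 ≈ -1.5429)
(Y*W)*(-5*(-2)*2) = (3*(-54/35))*(-5*(-2)*2) = -324*2/7 = -162/35*20 = -648/7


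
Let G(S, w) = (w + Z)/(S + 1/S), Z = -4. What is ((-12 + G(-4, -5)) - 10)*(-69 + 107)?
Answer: -12844/17 ≈ -755.53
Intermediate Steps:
G(S, w) = (-4 + w)/(S + 1/S) (G(S, w) = (w - 4)/(S + 1/S) = (-4 + w)/(S + 1/S))
((-12 + G(-4, -5)) - 10)*(-69 + 107) = ((-12 - 4*(-4 - 5)/(1 + (-4)**2)) - 10)*(-69 + 107) = ((-12 - 4*(-9)/(1 + 16)) - 10)*38 = ((-12 - 4*(-9)/17) - 10)*38 = ((-12 - 4*1/17*(-9)) - 10)*38 = ((-12 + 36/17) - 10)*38 = (-168/17 - 10)*38 = -338/17*38 = -12844/17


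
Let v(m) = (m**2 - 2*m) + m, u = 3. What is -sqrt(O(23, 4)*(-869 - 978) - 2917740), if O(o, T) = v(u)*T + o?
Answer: -I*sqrt(3004549) ≈ -1733.4*I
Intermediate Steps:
v(m) = m**2 - m
O(o, T) = o + 6*T (O(o, T) = (3*(-1 + 3))*T + o = (3*2)*T + o = 6*T + o = o + 6*T)
-sqrt(O(23, 4)*(-869 - 978) - 2917740) = -sqrt((23 + 6*4)*(-869 - 978) - 2917740) = -sqrt((23 + 24)*(-1847) - 2917740) = -sqrt(47*(-1847) - 2917740) = -sqrt(-86809 - 2917740) = -sqrt(-3004549) = -I*sqrt(3004549)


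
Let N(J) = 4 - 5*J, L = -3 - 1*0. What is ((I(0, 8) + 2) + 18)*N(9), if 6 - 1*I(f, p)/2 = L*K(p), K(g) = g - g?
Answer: -1312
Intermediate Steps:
K(g) = 0
L = -3 (L = -3 + 0 = -3)
I(f, p) = 12 (I(f, p) = 12 - (-6)*0 = 12 - 2*0 = 12 + 0 = 12)
((I(0, 8) + 2) + 18)*N(9) = ((12 + 2) + 18)*(4 - 5*9) = (14 + 18)*(4 - 45) = 32*(-41) = -1312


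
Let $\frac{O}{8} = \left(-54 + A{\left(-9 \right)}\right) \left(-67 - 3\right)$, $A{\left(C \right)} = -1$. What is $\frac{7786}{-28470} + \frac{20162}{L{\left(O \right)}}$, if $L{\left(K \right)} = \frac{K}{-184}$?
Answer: $- \frac{661612766}{5480475} \approx -120.72$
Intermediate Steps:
$O = 30800$ ($O = 8 \left(-54 - 1\right) \left(-67 - 3\right) = 8 \left(\left(-55\right) \left(-70\right)\right) = 8 \cdot 3850 = 30800$)
$L{\left(K \right)} = - \frac{K}{184}$ ($L{\left(K \right)} = K \left(- \frac{1}{184}\right) = - \frac{K}{184}$)
$\frac{7786}{-28470} + \frac{20162}{L{\left(O \right)}} = \frac{7786}{-28470} + \frac{20162}{\left(- \frac{1}{184}\right) 30800} = 7786 \left(- \frac{1}{28470}\right) + \frac{20162}{- \frac{3850}{23}} = - \frac{3893}{14235} + 20162 \left(- \frac{23}{3850}\right) = - \frac{3893}{14235} - \frac{231863}{1925} = - \frac{661612766}{5480475}$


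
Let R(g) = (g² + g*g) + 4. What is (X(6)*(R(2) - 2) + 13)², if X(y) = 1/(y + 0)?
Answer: 1936/9 ≈ 215.11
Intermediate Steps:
X(y) = 1/y
R(g) = 4 + 2*g² (R(g) = (g² + g²) + 4 = 2*g² + 4 = 4 + 2*g²)
(X(6)*(R(2) - 2) + 13)² = (((4 + 2*2²) - 2)/6 + 13)² = (((4 + 2*4) - 2)/6 + 13)² = (((4 + 8) - 2)/6 + 13)² = ((12 - 2)/6 + 13)² = ((⅙)*10 + 13)² = (5/3 + 13)² = (44/3)² = 1936/9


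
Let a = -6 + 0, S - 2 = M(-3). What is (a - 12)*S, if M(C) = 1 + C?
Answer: 0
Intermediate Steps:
S = 0 (S = 2 + (1 - 3) = 2 - 2 = 0)
a = -6
(a - 12)*S = (-6 - 12)*0 = -18*0 = 0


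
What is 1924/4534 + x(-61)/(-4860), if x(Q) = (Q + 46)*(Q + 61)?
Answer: 962/2267 ≈ 0.42435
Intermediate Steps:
x(Q) = (46 + Q)*(61 + Q)
1924/4534 + x(-61)/(-4860) = 1924/4534 + (2806 + (-61)² + 107*(-61))/(-4860) = 1924*(1/4534) + (2806 + 3721 - 6527)*(-1/4860) = 962/2267 + 0*(-1/4860) = 962/2267 + 0 = 962/2267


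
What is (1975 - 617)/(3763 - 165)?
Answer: 97/257 ≈ 0.37743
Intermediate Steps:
(1975 - 617)/(3763 - 165) = 1358/3598 = 1358*(1/3598) = 97/257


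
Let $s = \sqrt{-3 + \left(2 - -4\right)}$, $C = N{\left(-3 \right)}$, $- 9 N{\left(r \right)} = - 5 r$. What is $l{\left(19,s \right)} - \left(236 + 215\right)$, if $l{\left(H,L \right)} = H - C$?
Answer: $- \frac{1291}{3} \approx -430.33$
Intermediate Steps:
$N{\left(r \right)} = \frac{5 r}{9}$ ($N{\left(r \right)} = - \frac{\left(-5\right) r}{9} = \frac{5 r}{9}$)
$C = - \frac{5}{3}$ ($C = \frac{5}{9} \left(-3\right) = - \frac{5}{3} \approx -1.6667$)
$s = \sqrt{3}$ ($s = \sqrt{-3 + \left(2 + 4\right)} = \sqrt{-3 + 6} = \sqrt{3} \approx 1.732$)
$l{\left(H,L \right)} = \frac{5}{3} + H$ ($l{\left(H,L \right)} = H - - \frac{5}{3} = H + \frac{5}{3} = \frac{5}{3} + H$)
$l{\left(19,s \right)} - \left(236 + 215\right) = \left(\frac{5}{3} + 19\right) - \left(236 + 215\right) = \frac{62}{3} - 451 = - \frac{1291}{3}$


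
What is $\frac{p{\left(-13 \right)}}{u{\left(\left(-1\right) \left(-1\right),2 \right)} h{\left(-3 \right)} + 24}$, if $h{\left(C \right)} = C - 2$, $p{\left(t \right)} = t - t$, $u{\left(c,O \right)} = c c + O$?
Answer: $0$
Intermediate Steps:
$u{\left(c,O \right)} = O + c^{2}$ ($u{\left(c,O \right)} = c^{2} + O = O + c^{2}$)
$p{\left(t \right)} = 0$
$h{\left(C \right)} = -2 + C$ ($h{\left(C \right)} = C - 2 = -2 + C$)
$\frac{p{\left(-13 \right)}}{u{\left(\left(-1\right) \left(-1\right),2 \right)} h{\left(-3 \right)} + 24} = \frac{1}{\left(2 + \left(\left(-1\right) \left(-1\right)\right)^{2}\right) \left(-2 - 3\right) + 24} \cdot 0 = \frac{1}{\left(2 + 1^{2}\right) \left(-5\right) + 24} \cdot 0 = \frac{1}{\left(2 + 1\right) \left(-5\right) + 24} \cdot 0 = \frac{1}{3 \left(-5\right) + 24} \cdot 0 = \frac{1}{-15 + 24} \cdot 0 = \frac{1}{9} \cdot 0 = 0$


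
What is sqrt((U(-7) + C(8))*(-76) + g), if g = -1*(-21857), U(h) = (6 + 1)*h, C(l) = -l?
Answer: sqrt(26189) ≈ 161.83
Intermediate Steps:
U(h) = 7*h
g = 21857
sqrt((U(-7) + C(8))*(-76) + g) = sqrt((7*(-7) - 1*8)*(-76) + 21857) = sqrt((-49 - 8)*(-76) + 21857) = sqrt(-57*(-76) + 21857) = sqrt(4332 + 21857) = sqrt(26189)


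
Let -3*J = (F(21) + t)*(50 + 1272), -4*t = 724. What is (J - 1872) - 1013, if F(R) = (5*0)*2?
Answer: 230627/3 ≈ 76876.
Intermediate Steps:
t = -181 (t = -¼*724 = -181)
F(R) = 0 (F(R) = 0*2 = 0)
J = 239282/3 (J = -(0 - 181)*(50 + 1272)/3 = -(-181)*1322/3 = -⅓*(-239282) = 239282/3 ≈ 79761.)
(J - 1872) - 1013 = (239282/3 - 1872) - 1013 = 233666/3 - 1013 = 230627/3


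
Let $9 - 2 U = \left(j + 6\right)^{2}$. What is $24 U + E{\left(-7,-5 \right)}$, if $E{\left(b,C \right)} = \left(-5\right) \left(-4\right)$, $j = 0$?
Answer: $-304$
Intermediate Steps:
$E{\left(b,C \right)} = 20$
$U = - \frac{27}{2}$ ($U = \frac{9}{2} - \frac{\left(0 + 6\right)^{2}}{2} = \frac{9}{2} - \frac{6^{2}}{2} = \frac{9}{2} - 18 = - \frac{27}{2} \approx -13.5$)
$24 U + E{\left(-7,-5 \right)} = 24 \left(- \frac{27}{2}\right) + 20 = -324 + 20 = -304$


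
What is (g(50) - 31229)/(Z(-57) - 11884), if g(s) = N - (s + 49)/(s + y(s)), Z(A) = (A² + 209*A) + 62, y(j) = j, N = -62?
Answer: 3129199/2048600 ≈ 1.5275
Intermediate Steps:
Z(A) = 62 + A² + 209*A
g(s) = -62 - (49 + s)/(2*s) (g(s) = -62 - (s + 49)/(s + s) = -62 - (49 + s)/(2*s))
(g(50) - 31229)/(Z(-57) - 11884) = ((½)*(-49 - 125*50)/50 - 31229)/((62 + (-57)² + 209*(-57)) - 11884) = ((½)*(1/50)*(-49 - 6250) - 31229)/((62 + 3249 - 11913) - 11884) = ((½)*(1/50)*(-6299) - 31229)/(-8602 - 11884) = (-6299/100 - 31229)/(-20486) = -3129199/100*(-1/20486) = 3129199/2048600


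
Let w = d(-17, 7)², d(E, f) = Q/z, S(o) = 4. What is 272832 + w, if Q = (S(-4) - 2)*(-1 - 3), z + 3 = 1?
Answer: 272848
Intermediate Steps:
z = -2 (z = -3 + 1 = -2)
Q = -8 (Q = (4 - 2)*(-1 - 3) = 2*(-4) = -8)
d(E, f) = 4 (d(E, f) = -8/(-2) = -½*(-8) = 4)
w = 16 (w = 4² = 16)
272832 + w = 272832 + 16 = 272848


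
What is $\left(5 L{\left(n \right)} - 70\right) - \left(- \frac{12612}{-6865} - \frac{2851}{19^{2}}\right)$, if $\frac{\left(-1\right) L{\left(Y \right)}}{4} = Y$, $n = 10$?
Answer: $- \frac{654112367}{2478265} \approx -263.94$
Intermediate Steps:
$L{\left(Y \right)} = - 4 Y$
$\left(5 L{\left(n \right)} - 70\right) - \left(- \frac{12612}{-6865} - \frac{2851}{19^{2}}\right) = \left(5 \left(\left(-4\right) 10\right) - 70\right) - \left(- \frac{12612}{-6865} - \frac{2851}{19^{2}}\right) = \left(5 \left(-40\right) - 70\right) - \left(\left(-12612\right) \left(- \frac{1}{6865}\right) - \frac{2851}{361}\right) = \left(-200 - 70\right) - \left(\frac{12612}{6865} - \frac{2851}{361}\right) = -270 - \left(\frac{12612}{6865} - \frac{2851}{361}\right) = -270 - - \frac{15019183}{2478265} = -270 + \frac{15019183}{2478265} = - \frac{654112367}{2478265}$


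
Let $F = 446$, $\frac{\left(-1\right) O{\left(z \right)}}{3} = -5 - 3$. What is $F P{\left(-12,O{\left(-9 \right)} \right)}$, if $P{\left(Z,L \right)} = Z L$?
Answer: $-128448$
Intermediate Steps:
$O{\left(z \right)} = 24$ ($O{\left(z \right)} = - 3 \left(-5 - 3\right) = \left(-3\right) \left(-8\right) = 24$)
$P{\left(Z,L \right)} = L Z$
$F P{\left(-12,O{\left(-9 \right)} \right)} = 446 \cdot 24 \left(-12\right) = 446 \left(-288\right) = -128448$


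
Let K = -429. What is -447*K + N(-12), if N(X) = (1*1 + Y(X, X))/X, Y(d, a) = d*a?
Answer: 2301011/12 ≈ 1.9175e+5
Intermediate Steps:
Y(d, a) = a*d
N(X) = (1 + X**2)/X (N(X) = (1*1 + X*X)/X = (1 + X**2)/X)
-447*K + N(-12) = -447*(-429) + (-12 + 1/(-12)) = 191763 + (-12 - 1/12) = 191763 - 145/12 = 2301011/12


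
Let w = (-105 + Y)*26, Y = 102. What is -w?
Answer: 78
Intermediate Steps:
w = -78 (w = (-105 + 102)*26 = -3*26 = -78)
-w = -1*(-78) = 78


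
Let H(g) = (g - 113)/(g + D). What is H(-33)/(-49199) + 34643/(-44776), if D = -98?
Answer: -223283062663/288584409544 ≈ -0.77372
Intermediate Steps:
H(g) = (-113 + g)/(-98 + g) (H(g) = (g - 113)/(g - 98) = (-113 + g)/(-98 + g))
H(-33)/(-49199) + 34643/(-44776) = ((-113 - 33)/(-98 - 33))/(-49199) + 34643/(-44776) = (-146/(-131))*(-1/49199) + 34643*(-1/44776) = -1/131*(-146)*(-1/49199) - 34643/44776 = (146/131)*(-1/49199) - 34643/44776 = -146/6445069 - 34643/44776 = -223283062663/288584409544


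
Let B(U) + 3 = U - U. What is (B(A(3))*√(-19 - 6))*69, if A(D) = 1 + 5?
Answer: -1035*I ≈ -1035.0*I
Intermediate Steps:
A(D) = 6
B(U) = -3 (B(U) = -3 + (U - U) = -3 + 0 = -3)
(B(A(3))*√(-19 - 6))*69 = -3*√(-19 - 6)*69 = -15*I*69 = -1035*I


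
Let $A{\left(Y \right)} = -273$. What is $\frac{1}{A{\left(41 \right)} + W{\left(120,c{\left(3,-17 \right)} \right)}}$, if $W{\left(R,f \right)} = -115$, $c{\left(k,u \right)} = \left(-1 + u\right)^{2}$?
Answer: $- \frac{1}{388} \approx -0.0025773$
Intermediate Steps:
$\frac{1}{A{\left(41 \right)} + W{\left(120,c{\left(3,-17 \right)} \right)}} = \frac{1}{-273 - 115} = \frac{1}{-388} = - \frac{1}{388}$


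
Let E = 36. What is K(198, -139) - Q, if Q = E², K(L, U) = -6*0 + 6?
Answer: -1290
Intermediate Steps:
K(L, U) = 6 (K(L, U) = 0 + 6 = 6)
Q = 1296 (Q = 36² = 1296)
K(198, -139) - Q = 6 - 1*1296 = 6 - 1296 = -1290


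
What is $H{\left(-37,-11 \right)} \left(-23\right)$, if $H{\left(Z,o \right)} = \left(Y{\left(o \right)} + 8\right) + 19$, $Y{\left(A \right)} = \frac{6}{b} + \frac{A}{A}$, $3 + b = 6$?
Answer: $-690$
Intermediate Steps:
$b = 3$ ($b = -3 + 6 = 3$)
$Y{\left(A \right)} = 3$ ($Y{\left(A \right)} = \frac{6}{3} + \frac{A}{A} = 6 \cdot \frac{1}{3} + 1 = 2 + 1 = 3$)
$H{\left(Z,o \right)} = 30$ ($H{\left(Z,o \right)} = \left(3 + 8\right) + 19 = 11 + 19 = 30$)
$H{\left(-37,-11 \right)} \left(-23\right) = 30 \left(-23\right) = -690$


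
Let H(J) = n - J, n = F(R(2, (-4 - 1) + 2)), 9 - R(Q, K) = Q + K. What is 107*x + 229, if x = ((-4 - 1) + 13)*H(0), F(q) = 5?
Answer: 4509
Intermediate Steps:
R(Q, K) = 9 - K - Q (R(Q, K) = 9 - (Q + K) = 9 - (K + Q) = 9 + (-K - Q) = 9 - K - Q)
n = 5
H(J) = 5 - J
x = 40 (x = ((-4 - 1) + 13)*(5 - 1*0) = (-5 + 13)*(5 + 0) = 8*5 = 40)
107*x + 229 = 107*40 + 229 = 4280 + 229 = 4509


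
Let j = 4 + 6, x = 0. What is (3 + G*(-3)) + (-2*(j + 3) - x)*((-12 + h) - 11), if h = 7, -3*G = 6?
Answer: 425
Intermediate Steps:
G = -2 (G = -⅓*6 = -2)
j = 10
(3 + G*(-3)) + (-2*(j + 3) - x)*((-12 + h) - 11) = (3 - 2*(-3)) + (-2*(10 + 3) - 1*0)*((-12 + 7) - 11) = (3 + 6) + (-2*13 + 0)*(-5 - 11) = 9 + (-26 + 0)*(-16) = 9 - 26*(-16) = 9 + 416 = 425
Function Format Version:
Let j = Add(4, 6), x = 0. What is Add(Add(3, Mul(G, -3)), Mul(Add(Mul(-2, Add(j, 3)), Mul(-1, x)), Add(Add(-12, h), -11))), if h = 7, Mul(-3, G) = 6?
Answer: 425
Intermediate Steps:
G = -2 (G = Mul(Rational(-1, 3), 6) = -2)
j = 10
Add(Add(3, Mul(G, -3)), Mul(Add(Mul(-2, Add(j, 3)), Mul(-1, x)), Add(Add(-12, h), -11))) = Add(Add(3, Mul(-2, -3)), Mul(Add(Mul(-2, Add(10, 3)), Mul(-1, 0)), Add(Add(-12, 7), -11))) = Add(Add(3, 6), Mul(Add(Mul(-2, 13), 0), Add(-5, -11))) = Add(9, Mul(Add(-26, 0), -16)) = Add(9, Mul(-26, -16)) = Add(9, 416) = 425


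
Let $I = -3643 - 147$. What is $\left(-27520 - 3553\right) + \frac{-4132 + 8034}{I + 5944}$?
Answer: $- \frac{33463670}{1077} \approx -31071.0$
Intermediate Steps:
$I = -3790$
$\left(-27520 - 3553\right) + \frac{-4132 + 8034}{I + 5944} = \left(-27520 - 3553\right) + \frac{-4132 + 8034}{-3790 + 5944} = -31073 + \frac{3902}{2154} = -31073 + 3902 \cdot \frac{1}{2154} = -31073 + \frac{1951}{1077} = - \frac{33463670}{1077}$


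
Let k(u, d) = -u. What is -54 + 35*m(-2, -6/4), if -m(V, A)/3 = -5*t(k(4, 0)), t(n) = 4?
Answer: 2046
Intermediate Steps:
m(V, A) = 60 (m(V, A) = -(-15)*4 = -3*(-20) = 60)
-54 + 35*m(-2, -6/4) = -54 + 35*60 = -54 + 2100 = 2046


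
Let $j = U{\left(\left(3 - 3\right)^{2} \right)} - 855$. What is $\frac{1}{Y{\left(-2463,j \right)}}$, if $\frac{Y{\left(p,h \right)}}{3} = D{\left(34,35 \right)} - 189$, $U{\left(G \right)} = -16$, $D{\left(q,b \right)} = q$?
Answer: $- \frac{1}{465} \approx -0.0021505$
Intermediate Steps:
$j = -871$ ($j = -16 - 855 = -871$)
$Y{\left(p,h \right)} = -465$ ($Y{\left(p,h \right)} = 3 \left(34 - 189\right) = 3 \left(-155\right) = -465$)
$\frac{1}{Y{\left(-2463,j \right)}} = \frac{1}{-465} = - \frac{1}{465}$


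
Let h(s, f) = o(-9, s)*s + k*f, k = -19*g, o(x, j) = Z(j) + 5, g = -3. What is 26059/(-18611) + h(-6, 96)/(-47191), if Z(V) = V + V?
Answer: -1332371323/878271701 ≈ -1.5170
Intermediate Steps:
Z(V) = 2*V
o(x, j) = 5 + 2*j (o(x, j) = 2*j + 5 = 5 + 2*j)
k = 57 (k = -19*(-3) = 57)
h(s, f) = 57*f + s*(5 + 2*s) (h(s, f) = (5 + 2*s)*s + 57*f = s*(5 + 2*s) + 57*f = 57*f + s*(5 + 2*s))
26059/(-18611) + h(-6, 96)/(-47191) = 26059/(-18611) + (57*96 - 6*(5 + 2*(-6)))/(-47191) = 26059*(-1/18611) + (5472 - 6*(5 - 12))*(-1/47191) = -26059/18611 + (5472 - 6*(-7))*(-1/47191) = -26059/18611 + (5472 + 42)*(-1/47191) = -26059/18611 + 5514*(-1/47191) = -26059/18611 - 5514/47191 = -1332371323/878271701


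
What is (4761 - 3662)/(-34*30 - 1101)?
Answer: -157/303 ≈ -0.51815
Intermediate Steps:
(4761 - 3662)/(-34*30 - 1101) = 1099/(-1020 - 1101) = 1099/(-2121) = 1099*(-1/2121) = -157/303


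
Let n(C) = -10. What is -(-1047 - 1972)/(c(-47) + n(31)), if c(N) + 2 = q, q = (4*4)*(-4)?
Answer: -3019/76 ≈ -39.724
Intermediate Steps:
q = -64 (q = 16*(-4) = -64)
c(N) = -66 (c(N) = -2 - 64 = -66)
-(-1047 - 1972)/(c(-47) + n(31)) = -(-1047 - 1972)/(-66 - 10) = -(-3019)/(-76) = -(-3019)*(-1)/76 = -1*3019/76 = -3019/76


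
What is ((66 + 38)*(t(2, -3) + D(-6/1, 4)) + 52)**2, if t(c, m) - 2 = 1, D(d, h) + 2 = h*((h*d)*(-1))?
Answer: 102819600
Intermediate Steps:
D(d, h) = -2 - d*h**2 (D(d, h) = -2 + h*((h*d)*(-1)) = -2 + h*((d*h)*(-1)) = -2 + h*(-d*h) = -2 - d*h**2)
t(c, m) = 3 (t(c, m) = 2 + 1 = 3)
((66 + 38)*(t(2, -3) + D(-6/1, 4)) + 52)**2 = ((66 + 38)*(3 + (-2 - 1*(-6/1)*4**2)) + 52)**2 = (104*(3 + (-2 - 1*(-6*1)*16)) + 52)**2 = (104*(3 + (-2 - 1*(-6)*16)) + 52)**2 = (104*(3 + (-2 + 96)) + 52)**2 = (104*(3 + 94) + 52)**2 = (104*97 + 52)**2 = (10088 + 52)**2 = 10140**2 = 102819600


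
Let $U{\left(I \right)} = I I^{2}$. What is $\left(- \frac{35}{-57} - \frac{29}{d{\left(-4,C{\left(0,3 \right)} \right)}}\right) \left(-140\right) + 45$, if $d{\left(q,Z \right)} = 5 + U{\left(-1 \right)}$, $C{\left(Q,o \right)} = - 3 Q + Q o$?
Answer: $\frac{55520}{57} \approx 974.04$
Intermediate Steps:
$U{\left(I \right)} = I^{3}$
$d{\left(q,Z \right)} = 4$ ($d{\left(q,Z \right)} = 5 + \left(-1\right)^{3} = 5 - 1 = 4$)
$\left(- \frac{35}{-57} - \frac{29}{d{\left(-4,C{\left(0,3 \right)} \right)}}\right) \left(-140\right) + 45 = \left(- \frac{35}{-57} - \frac{29}{4}\right) \left(-140\right) + 45 = \left(\left(-35\right) \left(- \frac{1}{57}\right) - \frac{29}{4}\right) \left(-140\right) + 45 = \left(\frac{35}{57} - \frac{29}{4}\right) \left(-140\right) + 45 = \left(- \frac{1513}{228}\right) \left(-140\right) + 45 = \frac{52955}{57} + 45 = \frac{55520}{57}$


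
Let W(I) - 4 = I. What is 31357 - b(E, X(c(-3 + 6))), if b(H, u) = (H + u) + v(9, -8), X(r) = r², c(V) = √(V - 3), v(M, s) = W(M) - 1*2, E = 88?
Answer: 31258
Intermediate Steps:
W(I) = 4 + I
v(M, s) = 2 + M (v(M, s) = (4 + M) - 1*2 = (4 + M) - 2 = 2 + M)
c(V) = √(-3 + V)
b(H, u) = 11 + H + u (b(H, u) = (H + u) + (2 + 9) = (H + u) + 11 = 11 + H + u)
31357 - b(E, X(c(-3 + 6))) = 31357 - (11 + 88 + (√(-3 + (-3 + 6)))²) = 31357 - (11 + 88 + (√(-3 + 3))²) = 31357 - (11 + 88 + (√0)²) = 31357 - (11 + 88 + 0²) = 31357 - (11 + 88 + 0) = 31357 - 1*99 = 31357 - 99 = 31258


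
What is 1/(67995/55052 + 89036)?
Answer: 55052/4901677867 ≈ 1.1231e-5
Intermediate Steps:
1/(67995/55052 + 89036) = 1/(4901677867/55052) = 55052/4901677867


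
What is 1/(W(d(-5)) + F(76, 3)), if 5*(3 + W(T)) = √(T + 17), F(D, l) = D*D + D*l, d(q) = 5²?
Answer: 150025/900299983 - 5*√42/900299983 ≈ 0.00016660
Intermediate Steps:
d(q) = 25
F(D, l) = D² + D*l
W(T) = -3 + √(17 + T)/5 (W(T) = -3 + √(T + 17)/5 = -3 + √(17 + T)/5)
1/(W(d(-5)) + F(76, 3)) = 1/((-3 + √(17 + 25)/5) + 76*(76 + 3)) = 1/((-3 + √42/5) + 76*79) = 1/((-3 + √42/5) + 6004) = 1/(6001 + √42/5)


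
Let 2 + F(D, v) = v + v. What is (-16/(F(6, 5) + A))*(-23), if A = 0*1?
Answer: 46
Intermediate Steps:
F(D, v) = -2 + 2*v (F(D, v) = -2 + (v + v) = -2 + 2*v)
A = 0
(-16/(F(6, 5) + A))*(-23) = (-16/((-2 + 2*5) + 0))*(-23) = (-16/((-2 + 10) + 0))*(-23) = (-16/(8 + 0))*(-23) = (-16/8)*(-23) = ((⅛)*(-16))*(-23) = -2*(-23) = 46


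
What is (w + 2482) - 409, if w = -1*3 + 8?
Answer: 2078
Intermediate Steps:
w = 5 (w = -3 + 8 = 5)
(w + 2482) - 409 = (5 + 2482) - 409 = 2487 - 409 = 2078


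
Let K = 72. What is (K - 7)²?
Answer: 4225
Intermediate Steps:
(K - 7)² = (72 - 7)² = 65² = 4225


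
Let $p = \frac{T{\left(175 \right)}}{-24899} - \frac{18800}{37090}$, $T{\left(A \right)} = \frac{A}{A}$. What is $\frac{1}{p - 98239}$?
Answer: $- \frac{92350391}{9072456875278} \approx -1.0179 \cdot 10^{-5}$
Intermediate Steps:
$T{\left(A \right)} = 1$
$p = - \frac{46813829}{92350391}$ ($p = 1 \frac{1}{-24899} - \frac{18800}{37090} = 1 \left(- \frac{1}{24899}\right) - \frac{1880}{3709} = - \frac{1}{24899} - \frac{1880}{3709} = - \frac{46813829}{92350391} \approx -0.50692$)
$\frac{1}{p - 98239} = \frac{1}{- \frac{46813829}{92350391} - 98239} = \frac{1}{- \frac{9072456875278}{92350391}} = - \frac{92350391}{9072456875278}$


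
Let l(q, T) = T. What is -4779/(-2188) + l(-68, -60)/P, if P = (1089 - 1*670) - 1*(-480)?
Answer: 4165041/1967012 ≈ 2.1174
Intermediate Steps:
P = 899 (P = (1089 - 670) + 480 = 419 + 480 = 899)
-4779/(-2188) + l(-68, -60)/P = -4779/(-2188) - 60/899 = -4779*(-1/2188) - 60*1/899 = 4779/2188 - 60/899 = 4165041/1967012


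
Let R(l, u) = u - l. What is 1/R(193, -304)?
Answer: -1/497 ≈ -0.0020121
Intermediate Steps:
1/R(193, -304) = 1/(-304 - 1*193) = 1/(-304 - 193) = 1/(-497) = -1/497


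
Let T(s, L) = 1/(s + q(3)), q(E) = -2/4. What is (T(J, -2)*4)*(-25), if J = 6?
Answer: -200/11 ≈ -18.182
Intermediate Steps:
q(E) = -½ (q(E) = -2*¼ = -½)
T(s, L) = 1/(-½ + s) (T(s, L) = 1/(s - ½) = 1/(-½ + s))
(T(J, -2)*4)*(-25) = ((2/(-1 + 2*6))*4)*(-25) = ((2/(-1 + 12))*4)*(-25) = ((2/11)*4)*(-25) = (8/11)*(-25) = -200/11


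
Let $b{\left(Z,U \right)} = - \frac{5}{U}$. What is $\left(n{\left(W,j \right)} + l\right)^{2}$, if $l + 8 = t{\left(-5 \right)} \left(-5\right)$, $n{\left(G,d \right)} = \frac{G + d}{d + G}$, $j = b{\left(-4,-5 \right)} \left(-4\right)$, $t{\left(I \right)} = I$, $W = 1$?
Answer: $324$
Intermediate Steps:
$j = -4$ ($j = - \frac{5}{-5} \left(-4\right) = \left(-5\right) \left(- \frac{1}{5}\right) \left(-4\right) = 1 \left(-4\right) = -4$)
$n{\left(G,d \right)} = 1$ ($n{\left(G,d \right)} = \frac{G + d}{G + d} = 1$)
$l = 17$ ($l = -8 - -25 = -8 + 25 = 17$)
$\left(n{\left(W,j \right)} + l\right)^{2} = \left(1 + 17\right)^{2} = 18^{2} = 324$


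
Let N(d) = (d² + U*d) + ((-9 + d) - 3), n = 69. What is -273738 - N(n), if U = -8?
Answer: -278004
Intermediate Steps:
N(d) = -12 + d² - 7*d (N(d) = (d² - 8*d) + ((-9 + d) - 3) = (d² - 8*d) + (-12 + d) = -12 + d² - 7*d)
-273738 - N(n) = -273738 - (-12 + 69² - 7*69) = -273738 - (-12 + 4761 - 483) = -273738 - 1*4266 = -273738 - 4266 = -278004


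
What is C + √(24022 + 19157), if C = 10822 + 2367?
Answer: 13189 + √43179 ≈ 13397.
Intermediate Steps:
C = 13189
C + √(24022 + 19157) = 13189 + √(24022 + 19157) = 13189 + √43179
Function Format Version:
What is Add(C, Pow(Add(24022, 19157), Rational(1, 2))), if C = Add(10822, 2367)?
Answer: Add(13189, Pow(43179, Rational(1, 2))) ≈ 13397.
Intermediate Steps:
C = 13189
Add(C, Pow(Add(24022, 19157), Rational(1, 2))) = Add(13189, Pow(Add(24022, 19157), Rational(1, 2))) = Add(13189, Pow(43179, Rational(1, 2)))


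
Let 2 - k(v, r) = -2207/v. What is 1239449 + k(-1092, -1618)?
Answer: 1353478285/1092 ≈ 1.2394e+6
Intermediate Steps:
k(v, r) = 2 + 2207/v (k(v, r) = 2 - (-2207)/v = 2 + 2207/v)
1239449 + k(-1092, -1618) = 1239449 + (2 + 2207/(-1092)) = 1239449 + (2 + 2207*(-1/1092)) = 1239449 + (2 - 2207/1092) = 1239449 - 23/1092 = 1353478285/1092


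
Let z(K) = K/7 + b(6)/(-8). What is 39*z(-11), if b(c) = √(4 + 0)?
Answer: -1989/28 ≈ -71.036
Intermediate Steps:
b(c) = 2 (b(c) = √4 = 2)
z(K) = -¼ + K/7 (z(K) = K/7 + 2/(-8) = K*(⅐) + 2*(-⅛) = K/7 - ¼ = -¼ + K/7)
39*z(-11) = 39*(-¼ + (⅐)*(-11)) = 39*(-¼ - 11/7) = 39*(-51/28) = -1989/28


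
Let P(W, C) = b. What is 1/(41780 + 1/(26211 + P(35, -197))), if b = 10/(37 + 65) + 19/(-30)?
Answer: 4455779/186162446790 ≈ 2.3935e-5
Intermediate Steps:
b = -91/170 (b = 10/102 + 19*(-1/30) = 10*(1/102) - 19/30 = 5/51 - 19/30 = -91/170 ≈ -0.53529)
P(W, C) = -91/170
1/(41780 + 1/(26211 + P(35, -197))) = 1/(41780 + 1/(26211 - 91/170)) = 1/(41780 + 1/(4455779/170)) = 1/(41780 + 170/4455779) = 1/(186162446790/4455779) = 4455779/186162446790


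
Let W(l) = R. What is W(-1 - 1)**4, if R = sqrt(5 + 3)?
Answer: 64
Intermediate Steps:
R = 2*sqrt(2) (R = sqrt(8) = 2*sqrt(2) ≈ 2.8284)
W(l) = 2*sqrt(2)
W(-1 - 1)**4 = (2*sqrt(2))**4 = 64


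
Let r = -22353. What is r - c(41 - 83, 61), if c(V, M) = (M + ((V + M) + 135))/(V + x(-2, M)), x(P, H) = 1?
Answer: -916258/41 ≈ -22348.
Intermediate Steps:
c(V, M) = (135 + V + 2*M)/(1 + V) (c(V, M) = (M + ((V + M) + 135))/(V + 1) = (M + ((M + V) + 135))/(1 + V) = (M + (135 + M + V))/(1 + V) = (135 + V + 2*M)/(1 + V))
r - c(41 - 83, 61) = -22353 - (135 + (41 - 83) + 2*61)/(1 + (41 - 83)) = -22353 - (135 - 42 + 122)/(1 - 42) = -22353 - 215/(-41) = -22353 - (-1)*215/41 = -22353 - 1*(-215/41) = -22353 + 215/41 = -916258/41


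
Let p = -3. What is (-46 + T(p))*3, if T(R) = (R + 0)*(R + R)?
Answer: -84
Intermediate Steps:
T(R) = 2*R² (T(R) = R*(2*R) = 2*R²)
(-46 + T(p))*3 = (-46 + 2*(-3)²)*3 = (-46 + 2*9)*3 = (-46 + 18)*3 = -28*3 = -84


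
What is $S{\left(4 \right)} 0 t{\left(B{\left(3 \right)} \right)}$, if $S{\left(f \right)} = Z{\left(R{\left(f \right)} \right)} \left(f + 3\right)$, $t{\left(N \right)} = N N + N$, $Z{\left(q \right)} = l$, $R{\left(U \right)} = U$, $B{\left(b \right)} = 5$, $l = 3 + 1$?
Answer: $0$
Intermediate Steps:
$l = 4$
$Z{\left(q \right)} = 4$
$t{\left(N \right)} = N + N^{2}$ ($t{\left(N \right)} = N^{2} + N = N + N^{2}$)
$S{\left(f \right)} = 12 + 4 f$ ($S{\left(f \right)} = 4 \left(f + 3\right) = 4 \left(3 + f\right) = 12 + 4 f$)
$S{\left(4 \right)} 0 t{\left(B{\left(3 \right)} \right)} = \left(12 + 4 \cdot 4\right) 0 \cdot 5 \left(1 + 5\right) = \left(12 + 16\right) 0 \cdot 5 \cdot 6 = 28 \cdot 0 \cdot 30 = 0 \cdot 30 = 0$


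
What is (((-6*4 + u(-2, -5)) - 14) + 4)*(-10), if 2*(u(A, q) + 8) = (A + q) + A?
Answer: 465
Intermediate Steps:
u(A, q) = -8 + A + q/2 (u(A, q) = -8 + ((A + q) + A)/2 = -8 + (q + 2*A)/2 = -8 + (A + q/2) = -8 + A + q/2)
(((-6*4 + u(-2, -5)) - 14) + 4)*(-10) = (((-6*4 + (-8 - 2 + (½)*(-5))) - 14) + 4)*(-10) = (((-24 + (-8 - 2 - 5/2)) - 14) + 4)*(-10) = (((-24 - 25/2) - 14) + 4)*(-10) = ((-73/2 - 14) + 4)*(-10) = (-101/2 + 4)*(-10) = -93/2*(-10) = 465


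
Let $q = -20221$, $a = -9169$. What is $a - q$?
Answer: $11052$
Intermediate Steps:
$a - q = -9169 - -20221 = -9169 + 20221 = 11052$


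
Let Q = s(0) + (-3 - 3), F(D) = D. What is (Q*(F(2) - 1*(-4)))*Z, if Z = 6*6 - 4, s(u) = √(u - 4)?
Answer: -1152 + 384*I ≈ -1152.0 + 384.0*I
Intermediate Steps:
s(u) = √(-4 + u)
Q = -6 + 2*I (Q = √(-4 + 0) + (-3 - 3) = √(-4) - 6 = 2*I - 6 = -6 + 2*I ≈ -6.0 + 2.0*I)
Z = 32 (Z = 36 - 4 = 32)
(Q*(F(2) - 1*(-4)))*Z = ((-6 + 2*I)*(2 - 1*(-4)))*32 = ((-6 + 2*I)*(2 + 4))*32 = ((-6 + 2*I)*6)*32 = (-36 + 12*I)*32 = -1152 + 384*I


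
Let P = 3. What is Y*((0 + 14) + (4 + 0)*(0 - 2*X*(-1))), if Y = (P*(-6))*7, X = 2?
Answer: -3780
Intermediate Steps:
Y = -126 (Y = (3*(-6))*7 = -18*7 = -126)
Y*((0 + 14) + (4 + 0)*(0 - 2*X*(-1))) = -126*((0 + 14) + (4 + 0)*(0 - 2*2*(-1))) = -126*(14 + 4*(0 - 4*(-1))) = -126*(14 + 4*(0 + 4)) = -126*(14 + 4*4) = -126*(14 + 16) = -126*30 = -3780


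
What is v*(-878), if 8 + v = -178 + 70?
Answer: 101848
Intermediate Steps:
v = -116 (v = -8 + (-178 + 70) = -8 - 108 = -116)
v*(-878) = -116*(-878) = 101848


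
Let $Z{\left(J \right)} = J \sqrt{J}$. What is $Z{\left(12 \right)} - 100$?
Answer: $-100 + 24 \sqrt{3} \approx -58.431$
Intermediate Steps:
$Z{\left(J \right)} = J^{\frac{3}{2}}$
$Z{\left(12 \right)} - 100 = 12^{\frac{3}{2}} - 100 = 24 \sqrt{3} - 100 = -100 + 24 \sqrt{3}$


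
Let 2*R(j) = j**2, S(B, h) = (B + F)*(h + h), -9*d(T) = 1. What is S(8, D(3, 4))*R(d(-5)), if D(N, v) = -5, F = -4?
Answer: -20/81 ≈ -0.24691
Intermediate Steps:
d(T) = -1/9 (d(T) = -1/9*1 = -1/9)
S(B, h) = 2*h*(-4 + B) (S(B, h) = (B - 4)*(h + h) = (-4 + B)*(2*h) = 2*h*(-4 + B))
R(j) = j**2/2
S(8, D(3, 4))*R(d(-5)) = (2*(-5)*(-4 + 8))*((-1/9)**2/2) = (2*(-5)*4)*((1/2)*(1/81)) = -40*1/162 = -20/81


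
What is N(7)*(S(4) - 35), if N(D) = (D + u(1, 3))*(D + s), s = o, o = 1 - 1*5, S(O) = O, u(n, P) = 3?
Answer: -930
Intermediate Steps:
o = -4 (o = 1 - 5 = -4)
s = -4
N(D) = (-4 + D)*(3 + D) (N(D) = (D + 3)*(D - 4) = (3 + D)*(-4 + D) = (-4 + D)*(3 + D))
N(7)*(S(4) - 35) = (-12 + 7² - 1*7)*(4 - 35) = (-12 + 49 - 7)*(-31) = 30*(-31) = -930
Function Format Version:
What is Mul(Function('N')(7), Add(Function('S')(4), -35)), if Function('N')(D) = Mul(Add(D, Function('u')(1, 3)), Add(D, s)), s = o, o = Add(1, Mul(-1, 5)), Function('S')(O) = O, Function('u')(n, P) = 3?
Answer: -930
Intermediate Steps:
o = -4 (o = Add(1, -5) = -4)
s = -4
Function('N')(D) = Mul(Add(-4, D), Add(3, D)) (Function('N')(D) = Mul(Add(D, 3), Add(D, -4)) = Mul(Add(3, D), Add(-4, D)) = Mul(Add(-4, D), Add(3, D)))
Mul(Function('N')(7), Add(Function('S')(4), -35)) = Mul(Add(-12, Pow(7, 2), Mul(-1, 7)), Add(4, -35)) = Mul(Add(-12, 49, -7), -31) = Mul(30, -31) = -930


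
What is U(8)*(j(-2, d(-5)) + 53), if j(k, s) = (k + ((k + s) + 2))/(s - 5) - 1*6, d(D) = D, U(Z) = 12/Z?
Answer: 1431/20 ≈ 71.550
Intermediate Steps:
j(k, s) = -6 + (2 + s + 2*k)/(-5 + s) (j(k, s) = (k + (2 + k + s))/(-5 + s) - 6 = (2 + s + 2*k)/(-5 + s) - 6 = -6 + (2 + s + 2*k)/(-5 + s))
U(8)*(j(-2, d(-5)) + 53) = (12/8)*((32 - 5*(-5) + 2*(-2))/(-5 - 5) + 53) = (12*(1/8))*((32 + 25 - 4)/(-10) + 53) = 3*(-1/10*53 + 53)/2 = 3*(-53/10 + 53)/2 = (3/2)*(477/10) = 1431/20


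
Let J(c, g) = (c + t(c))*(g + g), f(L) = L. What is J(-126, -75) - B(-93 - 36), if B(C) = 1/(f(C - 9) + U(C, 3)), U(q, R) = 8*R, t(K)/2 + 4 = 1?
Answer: 2257201/114 ≈ 19800.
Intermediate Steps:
t(K) = -6 (t(K) = -8 + 2*1 = -8 + 2 = -6)
J(c, g) = 2*g*(-6 + c) (J(c, g) = (c - 6)*(g + g) = (-6 + c)*(2*g) = 2*g*(-6 + c))
B(C) = 1/(15 + C) (B(C) = 1/((C - 9) + 8*3) = 1/((-9 + C) + 24) = 1/(15 + C))
J(-126, -75) - B(-93 - 36) = 2*(-75)*(-6 - 126) - 1/(15 + (-93 - 36)) = 2*(-75)*(-132) - 1/(15 - 129) = 19800 - 1/(-114) = 19800 - 1*(-1/114) = 19800 + 1/114 = 2257201/114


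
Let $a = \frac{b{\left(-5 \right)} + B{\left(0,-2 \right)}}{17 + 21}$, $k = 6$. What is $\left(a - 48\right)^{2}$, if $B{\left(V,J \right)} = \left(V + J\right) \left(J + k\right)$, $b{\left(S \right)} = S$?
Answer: $\frac{3374569}{1444} \approx 2337.0$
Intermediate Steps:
$B{\left(V,J \right)} = \left(6 + J\right) \left(J + V\right)$ ($B{\left(V,J \right)} = \left(V + J\right) \left(J + 6\right) = \left(J + V\right) \left(6 + J\right) = \left(6 + J\right) \left(J + V\right)$)
$a = - \frac{13}{38}$ ($a = \frac{-5 + \left(\left(-2\right)^{2} + 6 \left(-2\right) + 6 \cdot 0 - 0\right)}{17 + 21} = \frac{-5 + \left(4 - 12 + 0 + 0\right)}{38} = \left(-5 - 8\right) \frac{1}{38} = \left(-13\right) \frac{1}{38} = - \frac{13}{38} \approx -0.34211$)
$\left(a - 48\right)^{2} = \left(- \frac{13}{38} - 48\right)^{2} = \left(- \frac{1837}{38}\right)^{2} = \frac{3374569}{1444}$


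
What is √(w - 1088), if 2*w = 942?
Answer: I*√617 ≈ 24.839*I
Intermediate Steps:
w = 471 (w = (½)*942 = 471)
√(w - 1088) = √(471 - 1088) = √(-617) = I*√617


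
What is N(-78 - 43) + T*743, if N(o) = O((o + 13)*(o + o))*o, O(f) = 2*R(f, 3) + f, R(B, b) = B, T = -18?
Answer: -9500742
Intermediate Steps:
O(f) = 3*f (O(f) = 2*f + f = 3*f)
N(o) = 6*o²*(13 + o) (N(o) = (3*((o + 13)*(o + o)))*o = (3*((13 + o)*(2*o)))*o = (3*(2*o*(13 + o)))*o = (6*o*(13 + o))*o = 6*o²*(13 + o))
N(-78 - 43) + T*743 = 6*(-78 - 43)²*(13 + (-78 - 43)) - 18*743 = 6*(-121)²*(13 - 121) - 13374 = 6*14641*(-108) - 13374 = -9487368 - 13374 = -9500742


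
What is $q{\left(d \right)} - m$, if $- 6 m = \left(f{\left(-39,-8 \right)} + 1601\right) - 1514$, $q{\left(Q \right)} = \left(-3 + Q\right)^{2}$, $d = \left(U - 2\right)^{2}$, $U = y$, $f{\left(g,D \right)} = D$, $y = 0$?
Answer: $\frac{85}{6} \approx 14.167$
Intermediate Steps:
$U = 0$
$d = 4$ ($d = \left(0 - 2\right)^{2} = \left(-2\right)^{2} = 4$)
$m = - \frac{79}{6}$ ($m = - \frac{\left(-8 + 1601\right) - 1514}{6} = - \frac{1593 - 1514}{6} = \left(- \frac{1}{6}\right) 79 = - \frac{79}{6} \approx -13.167$)
$q{\left(d \right)} - m = \left(-3 + 4\right)^{2} - - \frac{79}{6} = 1^{2} + \frac{79}{6} = 1 + \frac{79}{6} = \frac{85}{6}$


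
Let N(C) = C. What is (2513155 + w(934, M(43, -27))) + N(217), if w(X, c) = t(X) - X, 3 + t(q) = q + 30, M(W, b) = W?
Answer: 2513399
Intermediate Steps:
t(q) = 27 + q (t(q) = -3 + (q + 30) = -3 + (30 + q) = 27 + q)
w(X, c) = 27 (w(X, c) = (27 + X) - X = 27)
(2513155 + w(934, M(43, -27))) + N(217) = (2513155 + 27) + 217 = 2513182 + 217 = 2513399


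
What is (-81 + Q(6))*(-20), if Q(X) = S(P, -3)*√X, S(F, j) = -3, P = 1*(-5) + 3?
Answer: 1620 + 60*√6 ≈ 1767.0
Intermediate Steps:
P = -2 (P = -5 + 3 = -2)
Q(X) = -3*√X
(-81 + Q(6))*(-20) = (-81 - 3*√6)*(-20) = 1620 + 60*√6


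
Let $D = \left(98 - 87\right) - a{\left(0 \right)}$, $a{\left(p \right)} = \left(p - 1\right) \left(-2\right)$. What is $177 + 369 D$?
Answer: $3498$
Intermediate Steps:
$a{\left(p \right)} = 2 - 2 p$ ($a{\left(p \right)} = \left(p - 1\right) \left(-2\right) = \left(-1 + p\right) \left(-2\right) = 2 - 2 p$)
$D = 9$ ($D = \left(98 - 87\right) - \left(2 - 0\right) = 11 - \left(2 + 0\right) = 11 - 2 = 9$)
$177 + 369 D = 177 + 369 \cdot 9 = 177 + 3321 = 3498$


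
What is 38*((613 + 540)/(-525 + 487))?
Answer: -1153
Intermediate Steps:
38*((613 + 540)/(-525 + 487)) = 38*(1153/(-38)) = 38*(1153*(-1/38)) = 38*(-1153/38) = -1153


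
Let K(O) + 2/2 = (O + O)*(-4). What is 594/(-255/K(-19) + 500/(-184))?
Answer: -4125924/30605 ≈ -134.81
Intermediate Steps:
K(O) = -1 - 8*O (K(O) = -1 + (O + O)*(-4) = -1 + (2*O)*(-4) = -1 - 8*O)
594/(-255/K(-19) + 500/(-184)) = 594/(-255/(-1 - 8*(-19)) + 500/(-184)) = 594/(-255/(-1 + 152) + 500*(-1/184)) = 594/(-255/151 - 125/46) = 594/(-30605/6946) = 594*(-6946/30605) = -4125924/30605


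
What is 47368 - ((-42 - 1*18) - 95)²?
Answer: 23343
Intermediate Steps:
47368 - ((-42 - 1*18) - 95)² = 47368 - ((-42 - 18) - 95)² = 47368 - (-60 - 95)² = 47368 - 1*(-155)² = 47368 - 1*24025 = 47368 - 24025 = 23343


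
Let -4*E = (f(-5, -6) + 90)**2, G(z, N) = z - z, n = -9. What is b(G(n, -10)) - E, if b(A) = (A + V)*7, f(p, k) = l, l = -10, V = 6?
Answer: 1642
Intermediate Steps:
f(p, k) = -10
G(z, N) = 0
E = -1600 (E = -(-10 + 90)**2/4 = -1/4*80**2 = -1/4*6400 = -1600)
b(A) = 42 + 7*A (b(A) = (A + 6)*7 = (6 + A)*7 = 42 + 7*A)
b(G(n, -10)) - E = (42 + 7*0) - 1*(-1600) = (42 + 0) + 1600 = 42 + 1600 = 1642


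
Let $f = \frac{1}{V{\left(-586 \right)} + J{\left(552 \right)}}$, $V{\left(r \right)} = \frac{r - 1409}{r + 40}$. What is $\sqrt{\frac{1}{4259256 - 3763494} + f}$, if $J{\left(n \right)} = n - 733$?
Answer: $\frac{i \sqrt{129456182758}}{4792366} \approx 0.075078 i$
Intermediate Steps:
$V{\left(r \right)} = \frac{-1409 + r}{40 + r}$
$J{\left(n \right)} = -733 + n$ ($J{\left(n \right)} = n - 733 = -733 + n$)
$f = - \frac{26}{4611}$ ($f = \frac{1}{\frac{-1409 - 586}{40 - 586} + \left(-733 + 552\right)} = \frac{1}{\frac{1}{-546} \left(-1995\right) - 181} = \frac{1}{\left(- \frac{1}{546}\right) \left(-1995\right) - 181} = \frac{1}{\frac{95}{26} - 181} = \frac{1}{- \frac{4611}{26}} = - \frac{26}{4611} \approx -0.0056387$)
$\sqrt{\frac{1}{4259256 - 3763494} + f} = \sqrt{\frac{1}{4259256 - 3763494} - \frac{26}{4611}} = \sqrt{\frac{1}{495762} - \frac{26}{4611}} = \sqrt{- \frac{27013}{4792366}} = \frac{i \sqrt{129456182758}}{4792366}$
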